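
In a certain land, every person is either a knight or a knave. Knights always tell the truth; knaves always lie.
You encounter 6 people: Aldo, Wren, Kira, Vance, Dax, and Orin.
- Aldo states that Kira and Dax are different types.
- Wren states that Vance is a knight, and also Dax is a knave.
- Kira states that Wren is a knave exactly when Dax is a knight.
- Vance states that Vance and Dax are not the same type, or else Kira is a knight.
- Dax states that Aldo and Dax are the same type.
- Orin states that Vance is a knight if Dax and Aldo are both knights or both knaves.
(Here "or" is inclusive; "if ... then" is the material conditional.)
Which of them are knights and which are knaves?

Aldo is a knight; "Kira and Dax are different types" is True, as required.
Wren is a knight, and the claim "Vance is a knight, and also Dax is a knave" is indeed True.
Kira (knight): "Wren is a knave exactly when Dax is a knight" — True. ✓
Since Vance is a knight, "Vance and Dax are not the same type, or else Kira is a knight" needs to be True, which holds.
Dax is a knave, and the claim "Aldo and Dax are the same type" is indeed False.
As a knight, Orin's statement "Vance is a knight if Dax and Aldo are both knights or both knaves" should be True; it is.

Aldo is a knight, Wren is a knight, Kira is a knight, Vance is a knight, Dax is a knave, and Orin is a knight.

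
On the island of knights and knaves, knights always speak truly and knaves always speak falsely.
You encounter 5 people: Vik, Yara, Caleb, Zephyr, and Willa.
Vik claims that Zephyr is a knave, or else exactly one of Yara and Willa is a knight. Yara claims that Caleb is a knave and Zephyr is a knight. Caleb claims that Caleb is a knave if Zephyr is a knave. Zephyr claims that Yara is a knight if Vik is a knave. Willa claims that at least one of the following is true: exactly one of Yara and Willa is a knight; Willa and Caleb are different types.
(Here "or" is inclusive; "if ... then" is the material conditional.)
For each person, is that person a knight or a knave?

Vik (knight): "Zephyr is a knave, or else exactly one of Yara and Willa is a knight" — True. ✓
As a knave, Yara's statement "Caleb is a knave and Zephyr is a knight" should be false; it is.
Caleb is a knight, and the claim "Caleb is a knave if Zephyr is a knave" is indeed True.
Zephyr is a knight; "Yara is a knight if Vik is a knave" is True, as required.
Since Willa is a knight, "at least one of the following is true: exactly one of Yara and Willa is a knight; Willa and Caleb are different types" needs to be True, which holds.

Vik is a knight, Yara is a knave, Caleb is a knight, Zephyr is a knight, and Willa is a knight.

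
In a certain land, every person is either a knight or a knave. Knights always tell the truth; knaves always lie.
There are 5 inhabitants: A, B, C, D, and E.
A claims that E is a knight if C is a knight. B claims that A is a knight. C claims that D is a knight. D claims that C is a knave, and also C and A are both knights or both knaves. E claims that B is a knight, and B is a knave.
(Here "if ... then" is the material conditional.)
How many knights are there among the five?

2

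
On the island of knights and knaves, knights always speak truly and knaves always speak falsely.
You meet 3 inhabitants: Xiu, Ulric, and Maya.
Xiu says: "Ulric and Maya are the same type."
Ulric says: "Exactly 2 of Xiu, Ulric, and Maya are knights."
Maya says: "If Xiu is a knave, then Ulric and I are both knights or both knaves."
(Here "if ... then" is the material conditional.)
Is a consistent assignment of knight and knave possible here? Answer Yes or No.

No

Checking all 8 assignments, each has at least one speaker whose statement's truth value contradicts their type.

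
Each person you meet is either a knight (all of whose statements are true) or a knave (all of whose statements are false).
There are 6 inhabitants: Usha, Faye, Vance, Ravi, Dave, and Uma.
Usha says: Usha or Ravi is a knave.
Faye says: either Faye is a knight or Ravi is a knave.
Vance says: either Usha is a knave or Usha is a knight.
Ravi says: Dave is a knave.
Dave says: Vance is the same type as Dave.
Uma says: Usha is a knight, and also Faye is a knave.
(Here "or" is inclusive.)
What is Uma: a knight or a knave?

Uma is a knave.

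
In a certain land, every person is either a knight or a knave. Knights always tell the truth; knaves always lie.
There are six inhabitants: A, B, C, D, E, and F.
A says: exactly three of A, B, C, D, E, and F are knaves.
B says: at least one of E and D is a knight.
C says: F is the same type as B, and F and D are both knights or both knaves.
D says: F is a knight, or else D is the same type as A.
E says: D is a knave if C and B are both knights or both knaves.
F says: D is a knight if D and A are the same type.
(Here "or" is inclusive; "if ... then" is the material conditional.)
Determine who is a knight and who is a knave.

Since A is a knave, "exactly three of A, B, C, D, E, and F are knaves" needs to be false, which holds.
B is a knight, so "at least one of E and D is a knight" must be true — and it is.
As a knight, C's statement "F is the same type as B, and F and D are both knights or both knaves" should be true; it is.
D is a knight; "F is a knight, or else D is the same type as A" is true, as required.
Since E is a knave, "D is a knave if C and B are both knights or both knaves" needs to be false, which holds.
F is a knight, and the claim "D is a knight if D and A are the same type" is indeed true.

Knights: B, C, D, and F. Knaves: A and E.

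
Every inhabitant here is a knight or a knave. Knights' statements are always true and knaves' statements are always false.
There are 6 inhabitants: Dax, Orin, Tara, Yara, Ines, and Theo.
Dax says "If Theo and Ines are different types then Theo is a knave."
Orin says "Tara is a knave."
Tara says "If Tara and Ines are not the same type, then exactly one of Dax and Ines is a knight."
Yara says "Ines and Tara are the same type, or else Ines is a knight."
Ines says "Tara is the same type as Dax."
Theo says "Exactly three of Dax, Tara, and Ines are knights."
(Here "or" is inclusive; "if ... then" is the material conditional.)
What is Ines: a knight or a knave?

Ines is a knight.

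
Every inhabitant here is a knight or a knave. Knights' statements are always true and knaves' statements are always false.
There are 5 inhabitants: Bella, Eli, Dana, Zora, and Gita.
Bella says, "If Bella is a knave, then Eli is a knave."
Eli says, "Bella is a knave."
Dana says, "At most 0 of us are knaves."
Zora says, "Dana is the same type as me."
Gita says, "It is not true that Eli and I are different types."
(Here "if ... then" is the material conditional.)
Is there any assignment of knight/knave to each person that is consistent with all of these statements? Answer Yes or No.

No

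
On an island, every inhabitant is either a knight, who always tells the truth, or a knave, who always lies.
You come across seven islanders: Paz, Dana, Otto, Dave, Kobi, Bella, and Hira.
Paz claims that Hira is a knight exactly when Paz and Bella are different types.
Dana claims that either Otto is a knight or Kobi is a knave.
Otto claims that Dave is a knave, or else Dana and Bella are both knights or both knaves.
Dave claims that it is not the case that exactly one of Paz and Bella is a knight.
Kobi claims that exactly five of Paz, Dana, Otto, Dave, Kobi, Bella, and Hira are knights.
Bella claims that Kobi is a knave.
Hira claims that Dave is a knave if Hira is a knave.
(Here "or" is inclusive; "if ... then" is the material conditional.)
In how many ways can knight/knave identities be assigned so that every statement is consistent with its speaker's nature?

1

Consistent assignments:
  Paz=knight, Dana=knight, Otto=knight, Dave=knave, Kobi=knight, Bella=knave, Hira=knight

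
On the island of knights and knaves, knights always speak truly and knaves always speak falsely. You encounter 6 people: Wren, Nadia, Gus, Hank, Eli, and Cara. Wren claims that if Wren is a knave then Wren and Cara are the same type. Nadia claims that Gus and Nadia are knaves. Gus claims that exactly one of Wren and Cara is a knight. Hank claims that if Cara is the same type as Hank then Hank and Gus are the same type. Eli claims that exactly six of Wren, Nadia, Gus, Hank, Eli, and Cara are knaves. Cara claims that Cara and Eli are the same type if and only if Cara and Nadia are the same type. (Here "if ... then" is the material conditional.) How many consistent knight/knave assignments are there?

1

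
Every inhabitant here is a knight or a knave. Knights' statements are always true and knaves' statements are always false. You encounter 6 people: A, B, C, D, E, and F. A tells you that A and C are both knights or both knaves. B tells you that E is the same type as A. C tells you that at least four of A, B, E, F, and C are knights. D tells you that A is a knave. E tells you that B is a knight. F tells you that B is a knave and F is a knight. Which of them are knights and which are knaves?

A is a knight, B is a knight, C is a knight, D is a knave, E is a knight, and F is a knave.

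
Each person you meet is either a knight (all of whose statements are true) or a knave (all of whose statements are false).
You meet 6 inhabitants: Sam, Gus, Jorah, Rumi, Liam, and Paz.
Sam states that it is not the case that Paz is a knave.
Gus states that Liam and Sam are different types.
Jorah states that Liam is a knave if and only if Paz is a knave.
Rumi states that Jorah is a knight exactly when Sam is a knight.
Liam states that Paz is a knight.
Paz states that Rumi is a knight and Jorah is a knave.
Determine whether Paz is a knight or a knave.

Paz is a knave.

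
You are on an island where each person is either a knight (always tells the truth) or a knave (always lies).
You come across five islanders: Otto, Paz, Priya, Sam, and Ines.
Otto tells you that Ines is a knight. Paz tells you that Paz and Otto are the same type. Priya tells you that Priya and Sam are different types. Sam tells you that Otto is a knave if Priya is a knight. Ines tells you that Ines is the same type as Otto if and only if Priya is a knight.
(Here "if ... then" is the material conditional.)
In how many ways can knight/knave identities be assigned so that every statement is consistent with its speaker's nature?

2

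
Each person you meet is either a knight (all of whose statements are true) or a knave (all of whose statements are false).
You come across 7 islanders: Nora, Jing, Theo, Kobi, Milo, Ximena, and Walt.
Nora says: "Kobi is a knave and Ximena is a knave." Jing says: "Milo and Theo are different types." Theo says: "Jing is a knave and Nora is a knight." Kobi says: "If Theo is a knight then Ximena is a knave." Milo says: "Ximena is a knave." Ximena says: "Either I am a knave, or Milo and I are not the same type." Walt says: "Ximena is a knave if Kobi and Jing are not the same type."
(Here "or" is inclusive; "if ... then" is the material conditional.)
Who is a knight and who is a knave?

Nora is a knave, Jing is a knave, Theo is a knave, Kobi is a knight, Milo is a knave, Ximena is a knight, and Walt is a knave.

Nora is a knave, and the claim "Kobi is a knave and Ximena is a knave" is indeed False.
Since Jing is a knave, "Milo and Theo are different types" needs to be False, which holds.
Theo is a knave; "Jing is a knave and Nora is a knight" is False, as required.
Since Kobi is a knight, "if Theo is a knight then Ximena is a knave" needs to be true, which holds.
Milo is a knave, and the claim "Ximena is a knave" is indeed False.
Ximena is a knight, so "either I am a knave, or Milo and I are not the same type" must be true — and it is.
Since Walt is a knave, "Ximena is a knave if Kobi and Jing are not the same type" needs to be False, which holds.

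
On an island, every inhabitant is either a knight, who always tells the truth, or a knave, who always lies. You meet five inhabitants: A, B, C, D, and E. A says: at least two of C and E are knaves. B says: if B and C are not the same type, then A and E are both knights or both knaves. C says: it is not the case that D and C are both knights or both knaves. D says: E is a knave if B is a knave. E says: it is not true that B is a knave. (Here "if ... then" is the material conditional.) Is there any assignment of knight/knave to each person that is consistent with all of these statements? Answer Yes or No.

No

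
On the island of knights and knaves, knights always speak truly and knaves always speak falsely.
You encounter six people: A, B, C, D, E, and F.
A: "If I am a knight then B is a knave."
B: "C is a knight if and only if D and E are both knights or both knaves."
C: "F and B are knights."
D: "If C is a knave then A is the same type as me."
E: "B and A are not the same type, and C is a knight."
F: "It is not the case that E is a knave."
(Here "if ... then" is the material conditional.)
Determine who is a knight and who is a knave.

Since A is a knight, "if I am a knight then B is a knave" needs to be True, which holds.
B (knave): "C is a knight if and only if D and E are both knights or both knaves" — False. ✓
As a knave, C's statement "F and B are knights" should be False; it is.
D is a knave, so "if C is a knave then A is the same type as me" must be False — and it is.
E is a knave, and the claim "B and A are not the same type, and C is a knight" is indeed False.
Since F is a knave, "it is not the case that E is a knave" needs to be False, which holds.

Knights: A. Knaves: B, C, D, E, and F.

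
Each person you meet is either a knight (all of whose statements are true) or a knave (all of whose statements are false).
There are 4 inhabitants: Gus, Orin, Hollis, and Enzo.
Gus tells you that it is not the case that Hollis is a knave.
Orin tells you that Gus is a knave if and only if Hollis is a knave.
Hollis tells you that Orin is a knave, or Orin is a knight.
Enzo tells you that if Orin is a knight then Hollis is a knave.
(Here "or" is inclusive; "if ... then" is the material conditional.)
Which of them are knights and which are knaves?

Gus is a knight, Orin is a knight, Hollis is a knight, and Enzo is a knave.

Since Gus is a knight, "it is not the case that Hollis is a knave" needs to be True, which holds.
Orin is a knight, and the claim "Gus is a knave if and only if Hollis is a knave" is indeed True.
Hollis (knight): "Orin is a knave, or Orin is a knight" — True. ✓
Enzo (knave): "if Orin is a knight then Hollis is a knave" — False. ✓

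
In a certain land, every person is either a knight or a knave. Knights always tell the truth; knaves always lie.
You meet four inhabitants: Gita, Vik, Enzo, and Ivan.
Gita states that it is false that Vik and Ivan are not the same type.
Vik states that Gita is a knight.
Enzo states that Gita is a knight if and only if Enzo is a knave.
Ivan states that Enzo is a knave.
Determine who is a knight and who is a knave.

Gita is a knave; "it is false that Vik and Ivan are not the same type" is False, as required.
Vik is a knave, and the claim "Gita is a knight" is indeed False.
Enzo is a knave, and the claim "Gita is a knight if and only if Enzo is a knave" is indeed False.
Ivan is a knight, and the claim "Enzo is a knave" is indeed true.

Gita is a knave, Vik is a knave, Enzo is a knave, and Ivan is a knight.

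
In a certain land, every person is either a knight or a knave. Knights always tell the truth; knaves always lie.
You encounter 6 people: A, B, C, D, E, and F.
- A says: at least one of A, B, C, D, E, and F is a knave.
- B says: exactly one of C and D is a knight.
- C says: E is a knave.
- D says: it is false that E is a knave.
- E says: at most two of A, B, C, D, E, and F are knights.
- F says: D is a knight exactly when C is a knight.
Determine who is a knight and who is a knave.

A (knight): "at least one of A, B, C, D, E, and F is a knave" — True. ✓
B (knight): "exactly one of C and D is a knight" — True. ✓
As a knight, C's statement "E is a knave" should be True; it is.
D is a knave, and the claim "it is false that E is a knave" is indeed false.
E (knave): "at most two of A, B, C, D, E, and F are knights" — false. ✓
Since F is a knave, "D is a knight exactly when C is a knight" needs to be false, which holds.

A is a knight, B is a knight, C is a knight, D is a knave, E is a knave, and F is a knave.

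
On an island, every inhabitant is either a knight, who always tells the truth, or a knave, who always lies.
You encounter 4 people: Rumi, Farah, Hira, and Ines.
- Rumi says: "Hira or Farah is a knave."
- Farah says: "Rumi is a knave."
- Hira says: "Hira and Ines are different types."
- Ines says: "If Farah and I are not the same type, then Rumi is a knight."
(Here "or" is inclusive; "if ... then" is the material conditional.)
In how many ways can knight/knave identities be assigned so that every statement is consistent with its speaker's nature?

Consistent assignments:
  Rumi=knave, Farah=knight, Hira=knight, Ines=knave

1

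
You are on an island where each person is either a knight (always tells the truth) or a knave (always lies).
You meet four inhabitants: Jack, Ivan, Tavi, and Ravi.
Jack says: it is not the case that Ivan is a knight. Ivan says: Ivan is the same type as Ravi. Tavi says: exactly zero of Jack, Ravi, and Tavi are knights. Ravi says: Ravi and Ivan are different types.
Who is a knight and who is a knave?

Jack is a knight, so "it is not the case that Ivan is a knight" must be True — and it is.
Ivan is a knave, so "Ivan is the same type as Ravi" must be false — and it is.
Tavi is a knave, and the claim "exactly zero of Jack, Ravi, and Tavi are knights" is indeed false.
As a knight, Ravi's statement "Ravi and Ivan are different types" should be True; it is.

Jack is a knight, Ivan is a knave, Tavi is a knave, and Ravi is a knight.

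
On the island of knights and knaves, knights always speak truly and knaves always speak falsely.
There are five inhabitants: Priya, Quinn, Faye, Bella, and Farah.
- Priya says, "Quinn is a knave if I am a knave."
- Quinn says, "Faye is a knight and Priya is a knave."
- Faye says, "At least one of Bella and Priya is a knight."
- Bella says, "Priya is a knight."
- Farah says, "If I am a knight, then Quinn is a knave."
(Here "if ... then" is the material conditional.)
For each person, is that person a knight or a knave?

Knights: Priya, Faye, Bella, and Farah. Knaves: Quinn.

As a knight, Priya's statement "Quinn is a knave if I am a knave" should be true; it is.
Quinn is a knave; "Faye is a knight and Priya is a knave" is false, as required.
Faye (knight): "at least one of Bella and Priya is a knight" — true. ✓
Bella is a knight, so "Priya is a knight" must be true — and it is.
Farah (knight): "if I am a knight, then Quinn is a knave" — true. ✓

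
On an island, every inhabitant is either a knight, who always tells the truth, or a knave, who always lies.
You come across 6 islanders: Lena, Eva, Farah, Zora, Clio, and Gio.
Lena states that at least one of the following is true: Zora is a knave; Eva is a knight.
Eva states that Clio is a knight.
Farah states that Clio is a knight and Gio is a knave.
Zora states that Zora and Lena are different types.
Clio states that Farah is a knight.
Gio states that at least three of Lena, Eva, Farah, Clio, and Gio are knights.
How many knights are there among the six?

The unique consistent assignment is Lena=knave, Eva=knave, Farah=knave, Zora=knight, Clio=knave, Gio=knave.
That has 1 knight.

1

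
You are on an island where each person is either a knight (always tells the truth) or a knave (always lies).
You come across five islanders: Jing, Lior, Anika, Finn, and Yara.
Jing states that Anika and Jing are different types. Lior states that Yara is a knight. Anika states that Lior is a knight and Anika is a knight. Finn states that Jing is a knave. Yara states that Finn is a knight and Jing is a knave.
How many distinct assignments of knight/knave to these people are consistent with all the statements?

2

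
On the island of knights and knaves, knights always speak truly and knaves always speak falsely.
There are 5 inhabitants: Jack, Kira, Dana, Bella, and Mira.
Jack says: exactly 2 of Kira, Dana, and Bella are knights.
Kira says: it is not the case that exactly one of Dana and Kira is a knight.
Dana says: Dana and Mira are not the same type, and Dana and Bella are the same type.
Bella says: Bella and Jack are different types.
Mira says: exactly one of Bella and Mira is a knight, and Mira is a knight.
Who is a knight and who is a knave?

Suppose Jack is a knight. Then Jack's statement "exactly 2 of Kira, Dana, and Bella are knights" would have to be true. Checking the 16 ways to assign the others, none is consistent with every speaker.
(For instance, with Kira=knight, Dana=knight, Bella=knight, Mira=knave, Jack's claim "exactly 2 of Kira, Dana, and Bella are knights" comes out false where it would need to be true.)
So Jack must be a knave, making "exactly 2 of Kira, Dana, and Bella are knights" false. Taking Jack=knave, Kira=knight, Dana=knight, Bella=knight, Mira=knave, each remaining statement checks out:
  Kira (knight): "it is not the case that exactly one of Dana and Kira is a knight" — true. ✓
  Dana (knight): "Dana and Mira are not the same type, and Dana and Bella are the same type" — true. ✓
  Bella (knight): "Bella and Jack are different types" — true. ✓
  Mira (knave): "exactly one of Bella and Mira is a knight, and Mira is a knight" — false. ✓
This is the unique consistent assignment.

Jack is a knave, Kira is a knight, Dana is a knight, Bella is a knight, and Mira is a knave.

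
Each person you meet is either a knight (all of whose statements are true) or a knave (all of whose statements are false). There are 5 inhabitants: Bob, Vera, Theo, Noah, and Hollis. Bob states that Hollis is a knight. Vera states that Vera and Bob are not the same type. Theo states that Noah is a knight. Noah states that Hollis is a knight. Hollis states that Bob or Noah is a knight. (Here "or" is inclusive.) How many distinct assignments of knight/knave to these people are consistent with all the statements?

2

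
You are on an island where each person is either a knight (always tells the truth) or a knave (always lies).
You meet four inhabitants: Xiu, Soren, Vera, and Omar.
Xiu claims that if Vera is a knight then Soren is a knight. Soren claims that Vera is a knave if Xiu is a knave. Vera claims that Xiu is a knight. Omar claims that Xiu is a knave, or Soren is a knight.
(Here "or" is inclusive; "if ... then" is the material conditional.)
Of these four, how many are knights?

The unique consistent assignment is Xiu=knight, Soren=knight, Vera=knight, Omar=knight.
That has 4 knights.

4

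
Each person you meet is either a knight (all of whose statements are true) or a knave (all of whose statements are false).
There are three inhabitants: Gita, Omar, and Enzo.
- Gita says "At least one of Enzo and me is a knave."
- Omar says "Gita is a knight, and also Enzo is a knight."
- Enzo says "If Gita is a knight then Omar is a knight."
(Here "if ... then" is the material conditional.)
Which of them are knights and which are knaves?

Gita is a knight, Omar is a knave, and Enzo is a knave.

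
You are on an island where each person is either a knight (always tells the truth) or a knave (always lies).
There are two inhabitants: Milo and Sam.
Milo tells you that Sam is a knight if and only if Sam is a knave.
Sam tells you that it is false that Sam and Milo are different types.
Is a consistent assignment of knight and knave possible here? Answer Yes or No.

No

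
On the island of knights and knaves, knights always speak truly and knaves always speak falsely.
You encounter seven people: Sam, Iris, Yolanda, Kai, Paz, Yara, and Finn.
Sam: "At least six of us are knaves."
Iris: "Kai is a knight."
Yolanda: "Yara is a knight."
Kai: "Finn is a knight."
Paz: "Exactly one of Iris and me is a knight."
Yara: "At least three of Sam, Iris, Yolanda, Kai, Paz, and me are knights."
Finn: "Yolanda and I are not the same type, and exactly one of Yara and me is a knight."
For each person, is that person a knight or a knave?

Knights: Sam. Knaves: Iris, Yolanda, Kai, Paz, Yara, and Finn.

Since Sam is a knight, "at least six of us are knaves" needs to be true, which holds.
Since Iris is a knave, "Kai is a knight" needs to be false, which holds.
Yolanda is a knave; "Yara is a knight" is false, as required.
Kai is a knave; "Finn is a knight" is false, as required.
Paz is a knave, and the claim "exactly one of Iris and me is a knight" is indeed false.
Yara (knave): "at least three of Sam, Iris, Yolanda, Kai, Paz, and me are knights" — false. ✓
Finn is a knave, and the claim "Yolanda and I are not the same type, and exactly one of Yara and me is a knight" is indeed false.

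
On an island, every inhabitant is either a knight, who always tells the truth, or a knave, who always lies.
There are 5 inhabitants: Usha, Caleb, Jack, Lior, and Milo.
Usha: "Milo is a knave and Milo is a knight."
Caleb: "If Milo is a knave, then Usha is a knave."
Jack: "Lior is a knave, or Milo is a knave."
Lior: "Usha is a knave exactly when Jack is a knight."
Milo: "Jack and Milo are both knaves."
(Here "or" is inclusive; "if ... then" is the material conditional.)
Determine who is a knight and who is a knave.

Knights: Caleb, Jack, and Lior. Knaves: Usha and Milo.

Usha is a knave, so "Milo is a knave and Milo is a knight" must be False — and it is.
Since Caleb is a knight, "if Milo is a knave, then Usha is a knave" needs to be true, which holds.
Jack is a knight; "Lior is a knave, or Milo is a knave" is true, as required.
Lior is a knight; "Usha is a knave exactly when Jack is a knight" is true, as required.
Since Milo is a knave, "Jack and Milo are both knaves" needs to be False, which holds.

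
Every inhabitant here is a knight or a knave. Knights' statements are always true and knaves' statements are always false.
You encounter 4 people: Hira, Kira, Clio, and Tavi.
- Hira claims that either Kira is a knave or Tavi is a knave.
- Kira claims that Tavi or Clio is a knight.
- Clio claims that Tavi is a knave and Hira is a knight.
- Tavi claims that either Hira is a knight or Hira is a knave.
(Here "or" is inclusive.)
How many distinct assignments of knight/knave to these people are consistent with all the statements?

1

Consistent assignments:
  Hira=knave, Kira=knight, Clio=knave, Tavi=knight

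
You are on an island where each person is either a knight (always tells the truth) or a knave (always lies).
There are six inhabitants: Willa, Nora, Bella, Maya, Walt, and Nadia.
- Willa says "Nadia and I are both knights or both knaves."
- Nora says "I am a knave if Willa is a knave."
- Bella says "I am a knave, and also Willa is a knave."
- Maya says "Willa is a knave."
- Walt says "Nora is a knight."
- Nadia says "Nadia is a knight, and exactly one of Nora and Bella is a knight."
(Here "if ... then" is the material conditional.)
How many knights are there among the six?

4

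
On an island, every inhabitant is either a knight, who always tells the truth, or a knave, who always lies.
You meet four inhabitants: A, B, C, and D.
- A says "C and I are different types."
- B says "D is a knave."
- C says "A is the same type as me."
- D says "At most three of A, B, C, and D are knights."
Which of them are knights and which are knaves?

Knights: A and D. Knaves: B and C.

A is a knight; "C and I are different types" is true, as required.
B is a knave, and the claim "D is a knave" is indeed False.
Since C is a knave, "A is the same type as me" needs to be False, which holds.
D is a knight; "at most three of A, B, C, and D are knights" is true, as required.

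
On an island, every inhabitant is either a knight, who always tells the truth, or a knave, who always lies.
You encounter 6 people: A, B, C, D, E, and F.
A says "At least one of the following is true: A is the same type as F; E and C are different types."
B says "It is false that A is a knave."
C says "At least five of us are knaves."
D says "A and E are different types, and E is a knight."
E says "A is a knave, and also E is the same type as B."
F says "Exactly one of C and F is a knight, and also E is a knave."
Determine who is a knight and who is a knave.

A is a knight, B is a knight, C is a knave, D is a knave, E is a knave, and F is a knight.

A (knight): "at least one of the following is true: A is the same type as F; E and C are different types" — true. ✓
B is a knight, and the claim "it is false that A is a knave" is indeed true.
Since C is a knave, "at least five of us are knaves" needs to be false, which holds.
D (knave): "A and E are different types, and E is a knight" — false. ✓
E is a knave, and the claim "A is a knave, and also E is the same type as B" is indeed false.
F is a knight; "exactly one of C and F is a knight, and also E is a knave" is true, as required.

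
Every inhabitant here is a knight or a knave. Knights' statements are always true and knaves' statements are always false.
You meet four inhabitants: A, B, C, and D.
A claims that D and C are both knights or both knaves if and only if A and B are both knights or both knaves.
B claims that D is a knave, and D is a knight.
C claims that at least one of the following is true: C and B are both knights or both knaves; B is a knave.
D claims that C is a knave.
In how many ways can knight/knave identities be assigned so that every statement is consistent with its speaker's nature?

2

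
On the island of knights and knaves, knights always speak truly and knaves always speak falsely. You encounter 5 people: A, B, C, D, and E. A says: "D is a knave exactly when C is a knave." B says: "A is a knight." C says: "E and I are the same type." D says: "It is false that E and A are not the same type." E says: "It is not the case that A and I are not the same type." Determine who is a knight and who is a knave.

Knights: A, B, C, D, and E. Knaves: none.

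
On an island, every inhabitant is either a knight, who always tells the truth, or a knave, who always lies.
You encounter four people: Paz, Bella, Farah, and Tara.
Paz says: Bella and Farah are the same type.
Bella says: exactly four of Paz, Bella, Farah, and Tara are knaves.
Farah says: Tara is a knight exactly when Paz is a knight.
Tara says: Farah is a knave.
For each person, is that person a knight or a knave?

Since Paz is a knave, "Bella and Farah are the same type" needs to be false, which holds.
As a knave, Bella's statement "exactly four of Paz, Bella, Farah, and Tara are knaves" should be false; it is.
Since Farah is a knight, "Tara is a knight exactly when Paz is a knight" needs to be True, which holds.
Since Tara is a knave, "Farah is a knave" needs to be false, which holds.

Paz is a knave, Bella is a knave, Farah is a knight, and Tara is a knave.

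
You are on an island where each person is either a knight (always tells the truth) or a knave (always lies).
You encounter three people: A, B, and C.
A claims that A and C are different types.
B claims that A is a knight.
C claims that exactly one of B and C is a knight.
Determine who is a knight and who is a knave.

A is a knave; "A and C are different types" is False, as required.
B is a knave, so "A is a knight" must be False — and it is.
Since C is a knave, "exactly one of B and C is a knight" needs to be False, which holds.

A is a knave, B is a knave, and C is a knave.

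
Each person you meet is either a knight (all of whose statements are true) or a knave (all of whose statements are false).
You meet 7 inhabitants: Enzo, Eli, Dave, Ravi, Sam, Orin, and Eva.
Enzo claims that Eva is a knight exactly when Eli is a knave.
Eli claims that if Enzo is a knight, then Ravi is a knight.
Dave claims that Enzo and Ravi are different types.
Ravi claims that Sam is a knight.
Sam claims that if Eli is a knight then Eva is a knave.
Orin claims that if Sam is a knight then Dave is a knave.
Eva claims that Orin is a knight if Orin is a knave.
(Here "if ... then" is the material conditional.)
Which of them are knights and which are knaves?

Enzo is a knave, Eli is a knight, Dave is a knave, Ravi is a knave, Sam is a knave, Orin is a knight, and Eva is a knight.

Enzo (knave): "Eva is a knight exactly when Eli is a knave" — False. ✓
Eli is a knight, so "if Enzo is a knight, then Ravi is a knight" must be true — and it is.
Dave is a knave, so "Enzo and Ravi are different types" must be False — and it is.
Ravi is a knave, and the claim "Sam is a knight" is indeed False.
Sam is a knave, and the claim "if Eli is a knight then Eva is a knave" is indeed False.
Orin is a knight, and the claim "if Sam is a knight then Dave is a knave" is indeed true.
Eva is a knight, and the claim "Orin is a knight if Orin is a knave" is indeed true.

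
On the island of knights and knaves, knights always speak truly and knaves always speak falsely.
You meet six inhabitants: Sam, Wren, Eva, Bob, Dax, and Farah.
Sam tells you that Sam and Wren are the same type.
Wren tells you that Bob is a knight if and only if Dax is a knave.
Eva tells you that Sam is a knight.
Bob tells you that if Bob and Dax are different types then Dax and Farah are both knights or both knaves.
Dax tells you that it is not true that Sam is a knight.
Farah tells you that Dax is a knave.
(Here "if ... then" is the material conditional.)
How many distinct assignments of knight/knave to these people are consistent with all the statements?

1

Consistent assignments:
  Sam=knave, Wren=knight, Eva=knave, Bob=knave, Dax=knight, Farah=knave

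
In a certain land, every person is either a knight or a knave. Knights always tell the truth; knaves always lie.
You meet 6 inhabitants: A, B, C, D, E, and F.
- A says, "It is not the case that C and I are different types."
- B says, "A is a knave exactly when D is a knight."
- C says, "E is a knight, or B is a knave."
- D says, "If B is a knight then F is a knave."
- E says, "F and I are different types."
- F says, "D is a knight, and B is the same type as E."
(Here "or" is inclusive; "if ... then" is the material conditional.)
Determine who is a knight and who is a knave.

A is a knight, so "it is not the case that C and I are different types" must be True — and it is.
B (knave): "A is a knave exactly when D is a knight" — false. ✓
Since C is a knight, "E is a knight, or B is a knave" needs to be True, which holds.
D (knight): "if B is a knight then F is a knave" — True. ✓
E (knight): "F and I are different types" — True. ✓
F is a knave; "D is a knight, and B is the same type as E" is false, as required.

A is a knight, B is a knave, C is a knight, D is a knight, E is a knight, and F is a knave.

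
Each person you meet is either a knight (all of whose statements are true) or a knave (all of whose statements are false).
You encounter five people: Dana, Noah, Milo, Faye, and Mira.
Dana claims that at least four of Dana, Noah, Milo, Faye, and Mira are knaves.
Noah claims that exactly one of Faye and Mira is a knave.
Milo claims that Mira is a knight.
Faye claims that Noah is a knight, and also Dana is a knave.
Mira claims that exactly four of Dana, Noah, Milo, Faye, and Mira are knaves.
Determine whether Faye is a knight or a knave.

Faye is a knight.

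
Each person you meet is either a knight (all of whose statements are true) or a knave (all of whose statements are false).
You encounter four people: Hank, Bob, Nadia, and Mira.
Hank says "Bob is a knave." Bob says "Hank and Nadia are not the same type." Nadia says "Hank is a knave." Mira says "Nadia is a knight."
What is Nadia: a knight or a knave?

Nadia is a knight.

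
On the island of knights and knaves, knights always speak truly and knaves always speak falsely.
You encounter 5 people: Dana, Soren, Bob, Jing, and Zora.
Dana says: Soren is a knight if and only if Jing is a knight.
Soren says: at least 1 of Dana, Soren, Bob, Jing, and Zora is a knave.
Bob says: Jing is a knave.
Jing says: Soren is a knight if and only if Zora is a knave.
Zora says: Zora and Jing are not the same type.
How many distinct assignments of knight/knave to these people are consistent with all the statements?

1

Consistent assignments:
  Dana=knave, Soren=knight, Bob=knight, Jing=knave, Zora=knight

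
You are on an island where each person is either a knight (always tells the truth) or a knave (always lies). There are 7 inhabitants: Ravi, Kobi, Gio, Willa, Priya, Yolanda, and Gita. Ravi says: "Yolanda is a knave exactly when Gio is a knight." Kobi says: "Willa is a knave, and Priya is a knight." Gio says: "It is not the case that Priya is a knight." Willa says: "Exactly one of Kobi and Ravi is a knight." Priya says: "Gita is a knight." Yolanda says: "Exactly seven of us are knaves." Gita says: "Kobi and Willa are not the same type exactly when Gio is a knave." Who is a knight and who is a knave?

Ravi is a knight, and the claim "Yolanda is a knave exactly when Gio is a knight" is indeed True.
Kobi (knave): "Willa is a knave, and Priya is a knight" — false. ✓
Since Gio is a knight, "it is not the case that Priya is a knight" needs to be True, which holds.
Willa (knight): "exactly one of Kobi and Ravi is a knight" — True. ✓
Priya (knave): "Gita is a knight" — false. ✓
Yolanda is a knave, so "exactly seven of us are knaves" must be false — and it is.
Gita is a knave; "Kobi and Willa are not the same type exactly when Gio is a knave" is false, as required.

Ravi is a knight, Kobi is a knave, Gio is a knight, Willa is a knight, Priya is a knave, Yolanda is a knave, and Gita is a knave.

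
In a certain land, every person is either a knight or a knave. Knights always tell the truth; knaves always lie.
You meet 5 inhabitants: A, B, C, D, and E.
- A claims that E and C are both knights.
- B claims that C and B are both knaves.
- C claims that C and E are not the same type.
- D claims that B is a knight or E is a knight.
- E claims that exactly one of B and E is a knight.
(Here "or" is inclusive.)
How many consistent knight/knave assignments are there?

1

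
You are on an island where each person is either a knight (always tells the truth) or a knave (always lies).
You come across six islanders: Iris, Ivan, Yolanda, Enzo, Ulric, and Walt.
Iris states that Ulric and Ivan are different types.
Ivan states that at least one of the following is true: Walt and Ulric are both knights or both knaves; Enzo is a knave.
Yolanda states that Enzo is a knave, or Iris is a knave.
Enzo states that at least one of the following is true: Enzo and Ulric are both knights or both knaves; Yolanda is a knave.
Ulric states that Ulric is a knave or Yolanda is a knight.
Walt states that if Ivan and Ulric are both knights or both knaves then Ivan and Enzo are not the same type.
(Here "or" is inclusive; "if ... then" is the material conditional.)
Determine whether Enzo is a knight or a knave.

Enzo is a knave.

Consistent assignments: {Iris=knave, Ivan=knight, Yolanda=knight, Enzo=knave, Ulric=knight, Walt=knight}
In every consistent assignment, Enzo is a knave.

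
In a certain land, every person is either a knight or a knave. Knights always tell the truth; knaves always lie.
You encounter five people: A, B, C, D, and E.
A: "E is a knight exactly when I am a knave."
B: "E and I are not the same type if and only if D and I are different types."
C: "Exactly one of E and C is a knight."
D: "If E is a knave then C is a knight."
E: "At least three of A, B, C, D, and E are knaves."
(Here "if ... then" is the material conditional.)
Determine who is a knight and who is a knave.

Since A is a knight, "E is a knight exactly when I am a knave" needs to be True, which holds.
B is a knave, and the claim "E and I are not the same type if and only if D and I are different types" is indeed false.
Since C is a knight, "exactly one of E and C is a knight" needs to be True, which holds.
D is a knight, and the claim "if E is a knave then C is a knight" is indeed True.
E (knave): "at least three of A, B, C, D, and E are knaves" — false. ✓

A is a knight, B is a knave, C is a knight, D is a knight, and E is a knave.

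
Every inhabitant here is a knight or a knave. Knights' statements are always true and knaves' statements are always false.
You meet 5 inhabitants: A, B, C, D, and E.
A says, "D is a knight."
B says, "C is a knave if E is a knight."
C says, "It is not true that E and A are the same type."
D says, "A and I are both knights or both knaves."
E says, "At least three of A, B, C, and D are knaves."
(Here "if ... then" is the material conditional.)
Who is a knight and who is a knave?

A is a knight, B is a knight, C is a knight, D is a knight, and E is a knave.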